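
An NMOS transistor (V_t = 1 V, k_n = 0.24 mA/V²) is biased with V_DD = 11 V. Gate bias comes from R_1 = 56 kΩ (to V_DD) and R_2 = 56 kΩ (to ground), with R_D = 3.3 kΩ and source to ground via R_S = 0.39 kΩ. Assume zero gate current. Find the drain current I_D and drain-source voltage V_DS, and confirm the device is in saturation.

I_D ≈ 1.7 mA, V_DS ≈ 4.5 V

V_G = V_DD·R_2/(R_1+R_2) = 11×56/112 = 5.5 V.
Assume saturation: I_D = (k_n/2)(V_GS − V_t)² with V_GS = V_G − I_D·R_S = 5.5 − 0.39·I_D.
Substituting gives 0.0183·I_D² − 1.42·I_D + 2.43 = 0, with roots I_D = 1.75 or 76.1 mA.
The root I_D = 76.1 mA gives V_GS = -24.2 V ≤ V_t, so take I_D = 1.75 mA.
Then V_GS = 4.82 V and V_DS = V_DD − I_D(R_D+R_S) = 11 − 1.75×3.69 = 4.55 V.
Saturation requires V_DS ≥ V_GS − V_t = 3.82 V; 4.55 ≥ 3.82 ✓.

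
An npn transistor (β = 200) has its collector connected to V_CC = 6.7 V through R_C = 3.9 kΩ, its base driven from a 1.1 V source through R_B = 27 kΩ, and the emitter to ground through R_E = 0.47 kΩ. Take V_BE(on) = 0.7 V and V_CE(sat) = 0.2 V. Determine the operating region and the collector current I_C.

Assume active. Base-emitter loop: I_B = (V_BB − V_BE)/(R_B + (β+1)R_E) = (1.1 − 0.7)/(27 + 201×0.47) = 0.00329 mA.
I_C = β·I_B = 200×0.00329 = 0.659 mA.
V_CE = V_CC − I_C·R_C − I_E·R_E = 6.7 − 0.659×3.9 − 0.662×0.47 = 3.82 V > V_CE(sat), so the active-region assumption holds.

active; I_C ≈ 0.66 mA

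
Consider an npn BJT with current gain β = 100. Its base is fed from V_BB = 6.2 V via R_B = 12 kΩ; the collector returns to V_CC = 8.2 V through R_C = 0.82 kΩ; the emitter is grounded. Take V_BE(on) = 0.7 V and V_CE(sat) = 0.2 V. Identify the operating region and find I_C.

Assume active: I_B = (6.2 − 0.7)/12 = 0.458 mA, giving I_C = β·I_B = 45.8 mA.
But then V_CE = 8.2 − 45.8×0.82 = -29.4 V < V_CE(sat) = 0.2 V — impossible in the active region.
So the transistor is saturated. With V_CE = 0.2 V, I_C = (V_CC − 0.2)/R_C = 8/0.82 = 9.76 mA.
Check: β·I_B = 45.8 mA > I_C = 9.76 mA, confirming saturation.

saturation; I_C ≈ 9.8 mA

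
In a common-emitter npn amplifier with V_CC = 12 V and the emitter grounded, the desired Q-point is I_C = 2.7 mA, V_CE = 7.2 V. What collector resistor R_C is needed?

R_C ≈ 1.8 kΩ

Collector loop: V_CC = I_C·R_C + V_CE.
R_C = (V_CC − V_CE)/I_C = (12 − 7.2)/2.7 = 1.78 kΩ.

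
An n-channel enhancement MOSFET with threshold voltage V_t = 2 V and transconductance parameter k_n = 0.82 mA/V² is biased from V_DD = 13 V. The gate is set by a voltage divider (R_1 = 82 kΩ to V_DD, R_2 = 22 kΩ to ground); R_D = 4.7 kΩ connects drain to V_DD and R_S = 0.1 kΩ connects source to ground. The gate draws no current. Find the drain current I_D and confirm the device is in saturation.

V_G = V_DD·R_2/(R_1+R_2) = 13×22/104 = 2.75 V.
Assume saturation: I_D = (k_n/2)(V_GS − V_t)² with V_GS = V_G − I_D·R_S = 2.75 − 0.1·I_D.
Substituting gives 0.0041·I_D² − 1.06·I_D + 0.231 = 0, with roots I_D = 0.217 or 259 mA.
The root I_D = 259 mA gives V_GS = -23.1 V ≤ V_t, so take I_D = 0.217 mA.
Then V_GS = 2.73 V and V_DS = V_DD − I_D(R_D+R_S) = 13 − 0.217×4.8 = 12 V.
Saturation requires V_DS ≥ V_GS − V_t = 0.728 V; 12 ≥ 0.728 ✓.

I_D ≈ 0.22 mA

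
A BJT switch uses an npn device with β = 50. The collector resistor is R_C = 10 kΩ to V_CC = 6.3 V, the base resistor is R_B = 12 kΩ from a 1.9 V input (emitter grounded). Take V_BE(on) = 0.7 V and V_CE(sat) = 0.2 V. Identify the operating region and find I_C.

Assume active: I_B = (1.9 − 0.7)/12 = 0.1 mA, giving I_C = β·I_B = 5 mA.
But then V_CE = 6.3 − 5×10 = -43.7 V < V_CE(sat) = 0.2 V — impossible in the active region.
So the transistor is saturated. With V_CE = 0.2 V, I_C = (V_CC − 0.2)/R_C = 6.1/10 = 0.61 mA.
Check: β·I_B = 5 mA > I_C = 0.61 mA, confirming saturation.

saturation; I_C ≈ 0.61 mA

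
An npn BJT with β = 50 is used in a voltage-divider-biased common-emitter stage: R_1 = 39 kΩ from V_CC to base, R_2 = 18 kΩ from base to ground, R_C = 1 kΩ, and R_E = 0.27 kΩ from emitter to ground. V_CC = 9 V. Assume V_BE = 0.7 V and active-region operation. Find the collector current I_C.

I_C ≈ 4.1 mA

Thevenize the base divider: V_Th = V_CC·R_2/(R_1+R_2) = 9×18/57 = 2.84 V, R_Th = R_1‖R_2 = 12.3 kΩ.
Base-emitter loop: V_Th = I_B·R_Th + V_BE + (β+1)I_B·R_E, so I_B = (2.84 − 0.7) / (12.3 + 51×0.27) = 0.0821 mA.
I_C = β·I_B = 50×0.0821 = 4.11 mA, and I_E = (β+1)I_B = 4.19 mA.
V_CE = V_CC − I_C·R_C − I_E·R_E = 9 − 4.11×1 − 4.19×0.27 = 3.76 V.
V_CE = 3.76 V > 0.2 V confirms active-region operation.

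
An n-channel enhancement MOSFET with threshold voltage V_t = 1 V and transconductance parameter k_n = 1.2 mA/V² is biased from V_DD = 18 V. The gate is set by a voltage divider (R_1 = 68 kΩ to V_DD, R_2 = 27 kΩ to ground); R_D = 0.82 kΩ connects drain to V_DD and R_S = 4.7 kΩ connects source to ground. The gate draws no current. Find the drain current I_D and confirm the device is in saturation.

I_D ≈ 0.65 mA

V_G = V_DD·R_2/(R_1+R_2) = 18×27/95 = 5.12 V.
Assume saturation: I_D = (k_n/2)(V_GS − V_t)² with V_GS = V_G − I_D·R_S = 5.12 − 4.7·I_D.
Substituting gives 13.3·I_D² − 24.2·I_D + 10.2 = 0, with roots I_D = 0.654 or 1.17 mA.
The root I_D = 1.17 mA gives V_GS = -0.398 V ≤ V_t, so take I_D = 0.654 mA.
Then V_GS = 2.04 V and V_DS = V_DD − I_D(R_D+R_S) = 18 − 0.654×5.52 = 14.4 V.
Saturation requires V_DS ≥ V_GS − V_t = 1.04 V; 14.4 ≥ 1.04 ✓.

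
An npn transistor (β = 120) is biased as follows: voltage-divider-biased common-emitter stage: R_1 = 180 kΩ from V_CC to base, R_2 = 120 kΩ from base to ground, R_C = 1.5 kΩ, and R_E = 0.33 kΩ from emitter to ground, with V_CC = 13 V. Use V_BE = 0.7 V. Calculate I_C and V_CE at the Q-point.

Thevenize the base divider: V_Th = V_CC·R_2/(R_1+R_2) = 13×120/300 = 5.2 V, R_Th = R_1‖R_2 = 72 kΩ.
Base-emitter loop: V_Th = I_B·R_Th + V_BE + (β+1)I_B·R_E, so I_B = (5.2 − 0.7) / (72 + 121×0.33) = 0.0402 mA.
I_C = β·I_B = 120×0.0402 = 4.82 mA, and I_E = (β+1)I_B = 4.86 mA.
V_CE = V_CC − I_C·R_C − I_E·R_E = 13 − 4.82×1.5 − 4.86×0.33 = 4.16 V.
V_CE = 4.16 V > 0.2 V confirms active-region operation.

I_C ≈ 4.8 mA, V_CE ≈ 4.2 V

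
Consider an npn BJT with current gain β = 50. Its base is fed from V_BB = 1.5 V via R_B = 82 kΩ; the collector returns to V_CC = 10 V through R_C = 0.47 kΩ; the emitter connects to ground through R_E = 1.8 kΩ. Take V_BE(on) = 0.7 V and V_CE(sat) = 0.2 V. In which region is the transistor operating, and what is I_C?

active; I_C ≈ 0.23 mA

Assume active. Base-emitter loop: I_B = (V_BB − V_BE)/(R_B + (β+1)R_E) = (1.5 − 0.7)/(82 + 51×1.8) = 0.0046 mA.
I_C = β·I_B = 50×0.0046 = 0.23 mA.
V_CE = V_CC − I_C·R_C − I_E·R_E = 10 − 0.23×0.47 − 0.235×1.8 = 9.47 V > V_CE(sat), so the active-region assumption holds.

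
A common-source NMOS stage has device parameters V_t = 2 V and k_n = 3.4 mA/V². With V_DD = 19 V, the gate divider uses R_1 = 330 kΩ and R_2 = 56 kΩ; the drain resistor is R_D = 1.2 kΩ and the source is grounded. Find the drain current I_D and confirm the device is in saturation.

I_D ≈ 0.97 mA

V_G = V_DD·R_2/(R_1+R_2) = 19×56/386 = 2.76 V. With the source grounded, V_GS = V_G = 2.76 V.
Assume saturation: I_D = (k_n/2)(V_GS − V_t)² = (3.4/2)×(2.76 − 2)² = 1.7×0.756² = 0.973 mA.
V_DS = V_DD − I_D·R_D = 19 − 0.973×1.2 = 17.8 V.
Saturation requires V_DS ≥ V_GS − V_t = 0.756 V; 17.8 ≥ 0.756 ✓.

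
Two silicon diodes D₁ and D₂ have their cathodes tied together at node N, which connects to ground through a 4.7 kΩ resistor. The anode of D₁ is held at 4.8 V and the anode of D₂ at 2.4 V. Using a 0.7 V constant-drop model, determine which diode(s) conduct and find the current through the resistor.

Assume both conduct. Then node N would need to be at both 4.8−0.7 = 4.1 V and 2.4−0.7 = 1.7 V, which is impossible.
Assume only D₁ conducts: V_N = 4.8 − 0.7 = 4.1 V, so I_R = 4.1/4.7 = 0.872 mA.
Check D₂: its anode-to-cathode voltage is 2.4 − 4.1 = -1.7 V < 0.7 V, so it is off. The assumption is consistent.

Only D₁ conducts; I_R ≈ 0.87 mA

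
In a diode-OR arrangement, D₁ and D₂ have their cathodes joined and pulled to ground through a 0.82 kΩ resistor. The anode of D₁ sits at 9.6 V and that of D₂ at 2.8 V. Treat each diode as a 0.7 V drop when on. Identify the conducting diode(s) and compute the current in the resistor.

Only D₁ conducts; I_R ≈ 11 mA

Assume both conduct. Then node N would need to be at both 9.6−0.7 = 8.9 V and 2.8−0.7 = 2.1 V, which is impossible.
Assume only D₁ conducts: V_N = 9.6 − 0.7 = 8.9 V, so I_R = 8.9/0.82 = 10.9 mA.
Check D₂: its anode-to-cathode voltage is 2.8 − 8.9 = -6.1 V < 0.7 V, so it is off. The assumption is consistent.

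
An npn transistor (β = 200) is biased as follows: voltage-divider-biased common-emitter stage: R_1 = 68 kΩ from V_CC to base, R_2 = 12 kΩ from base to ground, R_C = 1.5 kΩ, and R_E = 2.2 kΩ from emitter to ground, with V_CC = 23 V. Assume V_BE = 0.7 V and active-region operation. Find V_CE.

Thevenize the base divider: V_Th = V_CC·R_2/(R_1+R_2) = 23×12/80 = 3.45 V, R_Th = R_1‖R_2 = 10.2 kΩ.
Base-emitter loop: V_Th = I_B·R_Th + V_BE + (β+1)I_B·R_E, so I_B = (3.45 − 0.7) / (10.2 + 201×2.2) = 0.00608 mA.
I_C = β·I_B = 200×0.00608 = 1.22 mA, and I_E = (β+1)I_B = 1.22 mA.
V_CE = V_CC − I_C·R_C − I_E·R_E = 23 − 1.22×1.5 − 1.22×2.2 = 18.5 V.
V_CE = 18.5 V > 0.2 V confirms active-region operation.

V_CE ≈ 18 V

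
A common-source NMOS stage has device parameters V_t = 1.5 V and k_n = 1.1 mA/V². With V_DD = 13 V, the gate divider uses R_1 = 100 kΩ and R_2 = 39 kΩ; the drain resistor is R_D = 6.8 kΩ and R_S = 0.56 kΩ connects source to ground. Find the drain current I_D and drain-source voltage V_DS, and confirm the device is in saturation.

I_D ≈ 1.2 mA, V_DS ≈ 4.2 V

V_G = V_DD·R_2/(R_1+R_2) = 13×39/139 = 3.65 V.
Assume saturation: I_D = (k_n/2)(V_GS − V_t)² with V_GS = V_G − I_D·R_S = 3.65 − 0.56·I_D.
Substituting gives 0.172·I_D² − 2.32·I_D + 2.54 = 0, with roots I_D = 1.2 or 12.3 mA.
The root I_D = 12.3 mA gives V_GS = -3.22 V ≤ V_t, so take I_D = 1.2 mA.
Then V_GS = 2.98 V and V_DS = V_DD − I_D(R_D+R_S) = 13 − 1.2×7.36 = 4.18 V.
Saturation requires V_DS ≥ V_GS − V_t = 1.48 V; 4.18 ≥ 1.48 ✓.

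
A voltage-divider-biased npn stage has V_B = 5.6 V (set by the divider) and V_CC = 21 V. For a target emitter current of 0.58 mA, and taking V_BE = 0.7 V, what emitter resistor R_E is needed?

V_E = V_B − V_BE = 5.6 − 0.7 = 4.9 V.
R_E = V_E / I_E = 4.9 / 0.58 = 8.45 kΩ.

R_E ≈ 8.4 kΩ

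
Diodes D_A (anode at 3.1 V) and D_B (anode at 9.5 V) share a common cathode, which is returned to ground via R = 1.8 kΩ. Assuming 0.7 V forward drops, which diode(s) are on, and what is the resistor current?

Assume both conduct. Then node N would need to be at both 3.1−0.7 = 2.4 V and 9.5−0.7 = 8.8 V, which is impossible.
Assume only D_B conducts: V_N = 9.5 − 0.7 = 8.8 V, so I_R = 8.8/1.8 = 4.89 mA.
Check D_A: its anode-to-cathode voltage is 3.1 − 8.8 = -5.7 V < 0.7 V, so it is off. The assumption is consistent.

Only D_B conducts; I_R ≈ 4.9 mA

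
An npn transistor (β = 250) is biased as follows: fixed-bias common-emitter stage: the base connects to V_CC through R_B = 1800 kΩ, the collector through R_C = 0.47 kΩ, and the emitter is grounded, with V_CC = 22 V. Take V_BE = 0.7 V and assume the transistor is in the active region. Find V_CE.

Base loop: V_CC = I_B·R_B + V_BE, so I_B = (22 − 0.7)/1800 kΩ = 0.0118 mA.
In the active region I_C = β·I_B = 250 × 0.0118 = 2.96 mA.
Collector loop: V_CE = V_CC − I_C·R_C = 22 − 2.96×0.47 = 20.6 V.
Since V_CE = 20.6 V > V_CE(sat) ≈ 0.2 V, the transistor is in the active region as assumed.

V_CE ≈ 21 V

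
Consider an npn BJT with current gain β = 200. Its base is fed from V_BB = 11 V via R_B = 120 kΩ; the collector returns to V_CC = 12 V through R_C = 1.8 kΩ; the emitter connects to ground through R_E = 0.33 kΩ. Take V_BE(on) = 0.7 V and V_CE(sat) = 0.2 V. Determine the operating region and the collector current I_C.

saturation; I_C ≈ 5.5 mA

Assume active: I_B = (11 − 0.7)/(120 + 201×0.33) = 0.0553 mA, I_C = β·I_B = 11.1 mA.
Then V_CE = 12 − 11.1×1.8 − 11.1×0.33 = -11.6 V < 0.2 V — the active assumption fails.
Re-solve with V_CE = 0.2 V. KCL at the emitter: V_E/R_E = (V_BB−0.7−V_E)/R_B + (V_CC−0.2−V_E)/R_C, giving V_E = 1.85 V.
I_C = (V_CC − 0.2 − V_E)/R_C = (11.8 − 1.85)/1.8 = 5.53 mA.
Check: I_B = (10.3 − 1.85)/120 = 0.0704 mA, and β·I_B = 14.1 mA > I_C, confirming saturation.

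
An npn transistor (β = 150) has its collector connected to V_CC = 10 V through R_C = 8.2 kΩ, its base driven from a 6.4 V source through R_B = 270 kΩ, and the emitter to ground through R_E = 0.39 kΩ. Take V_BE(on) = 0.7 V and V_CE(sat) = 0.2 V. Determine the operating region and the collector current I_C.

Assume active: I_B = (6.4 − 0.7)/(270 + 151×0.39) = 0.0173 mA, I_C = β·I_B = 2.6 mA.
Then V_CE = 10 − 2.6×8.2 − 2.62×0.39 = -12.3 V < 0.2 V — the active assumption fails.
Re-solve with V_CE = 0.2 V. KCL at the emitter: V_E/R_E = (V_BB−0.7−V_E)/R_B + (V_CC−0.2−V_E)/R_C, giving V_E = 0.452 V.
I_C = (V_CC − 0.2 − V_E)/R_C = (9.8 − 0.452)/8.2 = 1.14 mA.
Check: I_B = (5.7 − 0.452)/270 = 0.0194 mA, and β·I_B = 2.92 mA > I_C, confirming saturation.

saturation; I_C ≈ 1.1 mA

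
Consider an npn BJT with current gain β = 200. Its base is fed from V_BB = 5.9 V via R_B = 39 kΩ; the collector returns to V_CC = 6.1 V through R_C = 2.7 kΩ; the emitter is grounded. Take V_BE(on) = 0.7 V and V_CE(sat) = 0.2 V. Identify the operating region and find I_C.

Assume active: I_B = (5.9 − 0.7)/39 = 0.133 mA, giving I_C = β·I_B = 26.7 mA.
But then V_CE = 6.1 − 26.7×2.7 = -65.9 V < V_CE(sat) = 0.2 V — impossible in the active region.
So the transistor is saturated. With V_CE = 0.2 V, I_C = (V_CC − 0.2)/R_C = 5.9/2.7 = 2.19 mA.
Check: β·I_B = 26.7 mA > I_C = 2.19 mA, confirming saturation.

saturation; I_C ≈ 2.2 mA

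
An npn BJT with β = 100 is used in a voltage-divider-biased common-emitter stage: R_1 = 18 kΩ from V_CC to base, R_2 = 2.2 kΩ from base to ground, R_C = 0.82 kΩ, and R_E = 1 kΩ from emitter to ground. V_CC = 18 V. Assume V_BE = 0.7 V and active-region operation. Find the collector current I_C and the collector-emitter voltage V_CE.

I_C ≈ 1.2 mA, V_CE ≈ 16 V

Thevenize the base divider: V_Th = V_CC·R_2/(R_1+R_2) = 18×2.2/20.2 = 1.96 V, R_Th = R_1‖R_2 = 1.96 kΩ.
Base-emitter loop: V_Th = I_B·R_Th + V_BE + (β+1)I_B·R_E, so I_B = (1.96 − 0.7) / (1.96 + 101×1) = 0.0122 mA.
I_C = β·I_B = 100×0.0122 = 1.22 mA, and I_E = (β+1)I_B = 1.24 mA.
V_CE = V_CC − I_C·R_C − I_E·R_E = 18 − 1.22×0.82 − 1.24×1 = 15.8 V.
V_CE = 15.8 V > 0.2 V confirms active-region operation.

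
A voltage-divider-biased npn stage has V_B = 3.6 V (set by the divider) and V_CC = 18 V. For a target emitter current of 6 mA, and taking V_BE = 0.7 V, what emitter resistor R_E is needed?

V_E = V_B − V_BE = 3.6 − 0.7 = 2.9 V.
R_E = V_E / I_E = 2.9 / 6 = 0.483 kΩ.

R_E ≈ 0.48 kΩ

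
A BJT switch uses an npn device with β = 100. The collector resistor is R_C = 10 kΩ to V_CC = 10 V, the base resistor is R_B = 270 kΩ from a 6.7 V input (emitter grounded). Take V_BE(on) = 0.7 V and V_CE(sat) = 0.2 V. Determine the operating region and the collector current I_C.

Assume active: I_B = (6.7 − 0.7)/270 = 0.0222 mA, giving I_C = β·I_B = 2.22 mA.
But then V_CE = 10 − 2.22×10 = -12.2 V < V_CE(sat) = 0.2 V — impossible in the active region.
So the transistor is saturated. With V_CE = 0.2 V, I_C = (V_CC − 0.2)/R_C = 9.8/10 = 0.98 mA.
Check: β·I_B = 2.22 mA > I_C = 0.98 mA, confirming saturation.

saturation; I_C ≈ 0.98 mA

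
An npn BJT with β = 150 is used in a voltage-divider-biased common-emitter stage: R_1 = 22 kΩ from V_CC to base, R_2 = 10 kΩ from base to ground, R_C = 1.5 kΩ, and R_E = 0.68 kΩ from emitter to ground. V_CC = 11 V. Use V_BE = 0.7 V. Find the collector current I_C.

Thevenize the base divider: V_Th = V_CC·R_2/(R_1+R_2) = 11×10/32 = 3.44 V, R_Th = R_1‖R_2 = 6.88 kΩ.
Base-emitter loop: V_Th = I_B·R_Th + V_BE + (β+1)I_B·R_E, so I_B = (3.44 − 0.7) / (6.88 + 151×0.68) = 0.025 mA.
I_C = β·I_B = 150×0.025 = 3.75 mA, and I_E = (β+1)I_B = 3.77 mA.
V_CE = V_CC − I_C·R_C − I_E·R_E = 11 − 3.75×1.5 − 3.77×0.68 = 2.81 V.
V_CE = 2.81 V > 0.2 V confirms active-region operation.

I_C ≈ 3.7 mA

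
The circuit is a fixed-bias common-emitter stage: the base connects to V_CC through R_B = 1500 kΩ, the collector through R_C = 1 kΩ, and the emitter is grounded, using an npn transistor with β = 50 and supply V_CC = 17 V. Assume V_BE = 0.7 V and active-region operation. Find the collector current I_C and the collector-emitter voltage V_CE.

I_C ≈ 0.54 mA, V_CE ≈ 16 V

Base loop: V_CC = I_B·R_B + V_BE, so I_B = (17 − 0.7)/1500 kΩ = 0.0109 mA.
In the active region I_C = β·I_B = 50 × 0.0109 = 0.543 mA.
Collector loop: V_CE = V_CC − I_C·R_C = 17 − 0.543×1 = 16.5 V.
Since V_CE = 16.5 V > V_CE(sat) ≈ 0.2 V, the transistor is in the active region as assumed.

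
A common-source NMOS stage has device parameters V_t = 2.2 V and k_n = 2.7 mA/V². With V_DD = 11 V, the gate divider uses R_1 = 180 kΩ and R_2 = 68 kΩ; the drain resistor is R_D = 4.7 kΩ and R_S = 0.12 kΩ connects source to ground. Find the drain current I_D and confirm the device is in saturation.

V_G = V_DD·R_2/(R_1+R_2) = 11×68/248 = 3.02 V.
Assume saturation: I_D = (k_n/2)(V_GS − V_t)² with V_GS = V_G − I_D·R_S = 3.02 − 0.12·I_D.
Substituting gives 0.0194·I_D² − 1.26·I_D + 0.899 = 0, with roots I_D = 0.719 or 64.3 mA.
The root I_D = 64.3 mA gives V_GS = -4.7 V ≤ V_t, so take I_D = 0.719 mA.
Then V_GS = 2.93 V and V_DS = V_DD − I_D(R_D+R_S) = 11 − 0.719×4.82 = 7.53 V.
Saturation requires V_DS ≥ V_GS − V_t = 0.73 V; 7.53 ≥ 0.73 ✓.

I_D ≈ 0.72 mA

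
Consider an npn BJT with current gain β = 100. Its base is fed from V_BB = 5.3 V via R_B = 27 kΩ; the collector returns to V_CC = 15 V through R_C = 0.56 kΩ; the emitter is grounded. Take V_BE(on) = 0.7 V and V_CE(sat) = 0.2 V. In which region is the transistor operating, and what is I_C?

active; I_C ≈ 17 mA

Assume active. Base-emitter loop: I_B = (V_BB − V_BE)/R_B = (5.3 − 0.7)/27 = 0.17 mA.
I_C = β·I_B = 100×0.17 = 17 mA.
V_CE = V_CC − I_C·R_C = 15 − 17×0.56 = 5.46 V > V_CE(sat), so the active-region assumption holds.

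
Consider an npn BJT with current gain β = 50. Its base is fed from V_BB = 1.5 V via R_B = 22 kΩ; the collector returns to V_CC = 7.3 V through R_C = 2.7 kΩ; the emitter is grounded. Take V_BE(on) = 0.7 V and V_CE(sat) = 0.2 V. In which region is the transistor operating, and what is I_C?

Assume active. Base-emitter loop: I_B = (V_BB − V_BE)/R_B = (1.5 − 0.7)/22 = 0.0364 mA.
I_C = β·I_B = 50×0.0364 = 1.82 mA.
V_CE = V_CC − I_C·R_C = 7.3 − 1.82×2.7 = 2.39 V > V_CE(sat), so the active-region assumption holds.

active; I_C ≈ 1.8 mA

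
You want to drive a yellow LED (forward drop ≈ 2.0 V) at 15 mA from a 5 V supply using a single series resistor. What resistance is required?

The resistor drops V_S − V_D = 5 − 2.0 = 3 V at 15 mA.
R = 3 V / 15 mA = 0.2 kΩ.

R ≈ 0.2 kΩ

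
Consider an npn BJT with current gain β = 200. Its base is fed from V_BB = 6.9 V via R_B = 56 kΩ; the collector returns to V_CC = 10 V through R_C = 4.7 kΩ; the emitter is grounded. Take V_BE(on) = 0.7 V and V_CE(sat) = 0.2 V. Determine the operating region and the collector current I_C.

Assume active: I_B = (6.9 − 0.7)/56 = 0.111 mA, giving I_C = β·I_B = 22.1 mA.
But then V_CE = 10 − 22.1×4.7 = -94.1 V < V_CE(sat) = 0.2 V — impossible in the active region.
So the transistor is saturated. With V_CE = 0.2 V, I_C = (V_CC − 0.2)/R_C = 9.8/4.7 = 2.09 mA.
Check: β·I_B = 22.1 mA > I_C = 2.09 mA, confirming saturation.

saturation; I_C ≈ 2.1 mA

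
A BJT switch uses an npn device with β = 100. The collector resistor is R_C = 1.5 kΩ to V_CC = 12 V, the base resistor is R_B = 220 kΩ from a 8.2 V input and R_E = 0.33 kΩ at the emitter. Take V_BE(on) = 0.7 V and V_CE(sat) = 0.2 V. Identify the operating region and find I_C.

Assume active. Base-emitter loop: I_B = (V_BB − V_BE)/(R_B + (β+1)R_E) = (8.2 − 0.7)/(220 + 101×0.33) = 0.0296 mA.
I_C = β·I_B = 100×0.0296 = 2.96 mA.
V_CE = V_CC − I_C·R_C − I_E·R_E = 12 − 2.96×1.5 − 2.99×0.33 = 6.57 V > V_CE(sat), so the active-region assumption holds.

active; I_C ≈ 3 mA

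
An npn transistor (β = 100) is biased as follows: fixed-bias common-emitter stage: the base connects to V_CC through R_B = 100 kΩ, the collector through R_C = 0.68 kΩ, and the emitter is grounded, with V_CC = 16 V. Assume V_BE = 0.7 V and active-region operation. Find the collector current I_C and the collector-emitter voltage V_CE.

Base loop: V_CC = I_B·R_B + V_BE, so I_B = (16 − 0.7)/100 kΩ = 0.153 mA.
In the active region I_C = β·I_B = 100 × 0.153 = 15.3 mA.
Collector loop: V_CE = V_CC − I_C·R_C = 16 − 15.3×0.68 = 5.6 V.
Since V_CE = 5.6 V > V_CE(sat) ≈ 0.2 V, the transistor is in the active region as assumed.

I_C ≈ 15 mA, V_CE ≈ 5.6 V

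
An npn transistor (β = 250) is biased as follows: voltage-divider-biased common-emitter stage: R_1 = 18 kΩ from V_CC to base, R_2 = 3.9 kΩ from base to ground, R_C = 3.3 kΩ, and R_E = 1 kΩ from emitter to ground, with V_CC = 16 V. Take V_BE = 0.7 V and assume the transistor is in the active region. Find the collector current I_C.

I_C ≈ 2.1 mA

Thevenize the base divider: V_Th = V_CC·R_2/(R_1+R_2) = 16×3.9/21.9 = 2.85 V, R_Th = R_1‖R_2 = 3.21 kΩ.
Base-emitter loop: V_Th = I_B·R_Th + V_BE + (β+1)I_B·R_E, so I_B = (2.85 − 0.7) / (3.21 + 251×1) = 0.00846 mA.
I_C = β·I_B = 250×0.00846 = 2.11 mA, and I_E = (β+1)I_B = 2.12 mA.
V_CE = V_CC − I_C·R_C − I_E·R_E = 16 − 2.11×3.3 − 2.12×1 = 6.9 V.
V_CE = 6.9 V > 0.2 V confirms active-region operation.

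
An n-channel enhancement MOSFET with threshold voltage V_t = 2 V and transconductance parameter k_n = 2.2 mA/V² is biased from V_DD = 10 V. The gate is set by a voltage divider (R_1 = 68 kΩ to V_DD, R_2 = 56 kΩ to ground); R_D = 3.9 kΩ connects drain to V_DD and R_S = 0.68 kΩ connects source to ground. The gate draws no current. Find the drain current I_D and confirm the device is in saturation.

V_G = V_DD·R_2/(R_1+R_2) = 10×56/124 = 4.52 V.
Assume saturation: I_D = (k_n/2)(V_GS − V_t)² with V_GS = V_G − I_D·R_S = 4.52 − 0.68·I_D.
Substituting gives 0.509·I_D² − 4.76·I_D + 6.96 = 0, with roots I_D = 1.81 or 7.55 mA.
The root I_D = 7.55 mA gives V_GS = -0.621 V ≤ V_t, so take I_D = 1.81 mA.
Then V_GS = 3.28 V and V_DS = V_DD − I_D(R_D+R_S) = 10 − 1.81×4.58 = 1.7 V.
Saturation requires V_DS ≥ V_GS − V_t = 1.28 V; 1.7 ≥ 1.28 ✓.

I_D ≈ 1.8 mA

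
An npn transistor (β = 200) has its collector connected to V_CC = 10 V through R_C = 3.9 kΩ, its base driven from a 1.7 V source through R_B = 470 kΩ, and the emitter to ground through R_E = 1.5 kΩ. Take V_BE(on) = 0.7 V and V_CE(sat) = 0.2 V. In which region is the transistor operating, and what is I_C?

active; I_C ≈ 0.26 mA

Assume active. Base-emitter loop: I_B = (V_BB − V_BE)/(R_B + (β+1)R_E) = (1.7 − 0.7)/(470 + 201×1.5) = 0.0013 mA.
I_C = β·I_B = 200×0.0013 = 0.259 mA.
V_CE = V_CC − I_C·R_C − I_E·R_E = 10 − 0.259×3.9 − 0.261×1.5 = 8.6 V > V_CE(sat), so the active-region assumption holds.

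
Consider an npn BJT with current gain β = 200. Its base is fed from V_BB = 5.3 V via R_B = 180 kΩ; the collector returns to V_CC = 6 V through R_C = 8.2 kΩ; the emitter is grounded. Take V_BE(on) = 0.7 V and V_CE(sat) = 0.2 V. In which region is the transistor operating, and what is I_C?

Assume active: I_B = (5.3 − 0.7)/180 = 0.0256 mA, giving I_C = β·I_B = 5.11 mA.
But then V_CE = 6 − 5.11×8.2 = -35.9 V < V_CE(sat) = 0.2 V — impossible in the active region.
So the transistor is saturated. With V_CE = 0.2 V, I_C = (V_CC − 0.2)/R_C = 5.8/8.2 = 0.707 mA.
Check: β·I_B = 5.11 mA > I_C = 0.707 mA, confirming saturation.

saturation; I_C ≈ 0.71 mA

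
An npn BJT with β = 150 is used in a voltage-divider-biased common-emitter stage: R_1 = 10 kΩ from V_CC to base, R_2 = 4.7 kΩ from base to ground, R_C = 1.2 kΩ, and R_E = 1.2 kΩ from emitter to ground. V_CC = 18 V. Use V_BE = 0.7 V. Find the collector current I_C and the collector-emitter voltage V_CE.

I_C ≈ 4.1 mA, V_CE ≈ 8.1 V

Thevenize the base divider: V_Th = V_CC·R_2/(R_1+R_2) = 18×4.7/14.7 = 5.76 V, R_Th = R_1‖R_2 = 3.2 kΩ.
Base-emitter loop: V_Th = I_B·R_Th + V_BE + (β+1)I_B·R_E, so I_B = (5.76 − 0.7) / (3.2 + 151×1.2) = 0.0274 mA.
I_C = β·I_B = 150×0.0274 = 4.11 mA, and I_E = (β+1)I_B = 4.14 mA.
V_CE = V_CC − I_C·R_C − I_E·R_E = 18 − 4.11×1.2 − 4.14×1.2 = 8.1 V.
V_CE = 8.1 V > 0.2 V confirms active-region operation.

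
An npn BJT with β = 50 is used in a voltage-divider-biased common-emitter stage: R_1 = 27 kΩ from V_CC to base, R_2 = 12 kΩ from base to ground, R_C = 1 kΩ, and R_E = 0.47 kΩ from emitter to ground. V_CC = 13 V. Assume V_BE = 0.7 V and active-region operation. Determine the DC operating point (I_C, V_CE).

I_C ≈ 5.1 mA, V_CE ≈ 5.4 V

Thevenize the base divider: V_Th = V_CC·R_2/(R_1+R_2) = 13×12/39 = 4 V, R_Th = R_1‖R_2 = 8.31 kΩ.
Base-emitter loop: V_Th = I_B·R_Th + V_BE + (β+1)I_B·R_E, so I_B = (4 − 0.7) / (8.31 + 51×0.47) = 0.102 mA.
I_C = β·I_B = 50×0.102 = 5.11 mA, and I_E = (β+1)I_B = 5.21 mA.
V_CE = V_CC − I_C·R_C − I_E·R_E = 13 − 5.11×1 − 5.21×0.47 = 5.44 V.
V_CE = 5.44 V > 0.2 V confirms active-region operation.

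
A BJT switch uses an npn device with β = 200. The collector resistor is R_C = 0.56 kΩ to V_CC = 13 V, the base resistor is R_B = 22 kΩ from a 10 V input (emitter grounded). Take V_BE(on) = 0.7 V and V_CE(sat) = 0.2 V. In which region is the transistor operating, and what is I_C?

Assume active: I_B = (10 − 0.7)/22 = 0.423 mA, giving I_C = β·I_B = 84.5 mA.
But then V_CE = 13 − 84.5×0.56 = -34.3 V < V_CE(sat) = 0.2 V — impossible in the active region.
So the transistor is saturated. With V_CE = 0.2 V, I_C = (V_CC − 0.2)/R_C = 12.8/0.56 = 22.9 mA.
Check: β·I_B = 84.5 mA > I_C = 22.9 mA, confirming saturation.

saturation; I_C ≈ 23 mA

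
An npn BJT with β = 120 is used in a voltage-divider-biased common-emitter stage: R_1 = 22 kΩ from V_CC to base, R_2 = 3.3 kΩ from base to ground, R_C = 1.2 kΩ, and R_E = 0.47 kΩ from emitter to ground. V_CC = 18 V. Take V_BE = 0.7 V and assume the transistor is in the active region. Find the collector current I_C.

Thevenize the base divider: V_Th = V_CC·R_2/(R_1+R_2) = 18×3.3/25.3 = 2.35 V, R_Th = R_1‖R_2 = 2.87 kΩ.
Base-emitter loop: V_Th = I_B·R_Th + V_BE + (β+1)I_B·R_E, so I_B = (2.35 − 0.7) / (2.87 + 121×0.47) = 0.0276 mA.
I_C = β·I_B = 120×0.0276 = 3.31 mA, and I_E = (β+1)I_B = 3.34 mA.
V_CE = V_CC − I_C·R_C − I_E·R_E = 18 − 3.31×1.2 − 3.34×0.47 = 12.5 V.
V_CE = 12.5 V > 0.2 V confirms active-region operation.

I_C ≈ 3.3 mA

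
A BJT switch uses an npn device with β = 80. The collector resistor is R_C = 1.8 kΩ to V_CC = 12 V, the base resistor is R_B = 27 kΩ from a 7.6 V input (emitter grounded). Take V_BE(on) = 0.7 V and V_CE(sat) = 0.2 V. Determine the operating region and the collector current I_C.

Assume active: I_B = (7.6 − 0.7)/27 = 0.256 mA, giving I_C = β·I_B = 20.4 mA.
But then V_CE = 12 − 20.4×1.8 = -24.8 V < V_CE(sat) = 0.2 V — impossible in the active region.
So the transistor is saturated. With V_CE = 0.2 V, I_C = (V_CC − 0.2)/R_C = 11.8/1.8 = 6.56 mA.
Check: β·I_B = 20.4 mA > I_C = 6.56 mA, confirming saturation.

saturation; I_C ≈ 6.6 mA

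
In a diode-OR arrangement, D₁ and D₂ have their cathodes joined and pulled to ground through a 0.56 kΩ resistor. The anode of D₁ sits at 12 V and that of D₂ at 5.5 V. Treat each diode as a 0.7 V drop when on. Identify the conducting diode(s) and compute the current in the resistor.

Only D₁ conducts; I_R ≈ 20 mA

Assume both conduct. Then node N would need to be at both 12−0.7 = 11.3 V and 5.5−0.7 = 4.8 V, which is impossible.
Assume only D₁ conducts: V_N = 12 − 0.7 = 11.3 V, so I_R = 11.3/0.56 = 20.2 mA.
Check D₂: its anode-to-cathode voltage is 5.5 − 11.3 = -5.8 V < 0.7 V, so it is off. The assumption is consistent.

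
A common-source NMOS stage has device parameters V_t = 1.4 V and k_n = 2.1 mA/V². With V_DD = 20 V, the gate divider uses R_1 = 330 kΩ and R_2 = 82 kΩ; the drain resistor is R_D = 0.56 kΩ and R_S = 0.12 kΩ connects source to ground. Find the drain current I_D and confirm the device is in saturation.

V_G = V_DD·R_2/(R_1+R_2) = 20×82/412 = 3.98 V.
Assume saturation: I_D = (k_n/2)(V_GS − V_t)² with V_GS = V_G − I_D·R_S = 3.98 − 0.12·I_D.
Substituting gives 0.0151·I_D² − 1.65·I_D + 6.99 = 0, with roots I_D = 4.42 or 105 mA.
The root I_D = 105 mA gives V_GS = -8.59 V ≤ V_t, so take I_D = 4.42 mA.
Then V_GS = 3.45 V and V_DS = V_DD − I_D(R_D+R_S) = 20 − 4.42×0.68 = 17 V.
Saturation requires V_DS ≥ V_GS − V_t = 2.05 V; 17 ≥ 2.05 ✓.

I_D ≈ 4.4 mA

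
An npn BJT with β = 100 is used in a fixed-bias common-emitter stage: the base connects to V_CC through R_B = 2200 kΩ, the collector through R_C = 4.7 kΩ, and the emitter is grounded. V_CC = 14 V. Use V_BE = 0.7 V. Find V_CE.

V_CE ≈ 11 V

Base loop: V_CC = I_B·R_B + V_BE, so I_B = (14 − 0.7)/2200 kΩ = 0.00605 mA.
In the active region I_C = β·I_B = 100 × 0.00605 = 0.605 mA.
Collector loop: V_CE = V_CC − I_C·R_C = 14 − 0.605×4.7 = 11.2 V.
Since V_CE = 11.2 V > V_CE(sat) ≈ 0.2 V, the transistor is in the active region as assumed.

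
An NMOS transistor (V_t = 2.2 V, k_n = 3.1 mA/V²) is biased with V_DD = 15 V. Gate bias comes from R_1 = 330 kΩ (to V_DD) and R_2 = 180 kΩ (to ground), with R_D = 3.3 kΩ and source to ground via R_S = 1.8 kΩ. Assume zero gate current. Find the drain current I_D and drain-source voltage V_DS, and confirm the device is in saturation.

V_G = V_DD·R_2/(R_1+R_2) = 15×180/510 = 5.29 V.
Assume saturation: I_D = (k_n/2)(V_GS − V_t)² with V_GS = V_G − I_D·R_S = 5.29 − 1.8·I_D.
Substituting gives 5.02·I_D² − 18.3·I_D + 14.8 = 0, with roots I_D = 1.23 or 2.41 mA.
The root I_D = 2.41 mA gives V_GS = 0.953 V ≤ V_t, so take I_D = 1.23 mA.
Then V_GS = 3.09 V and V_DS = V_DD − I_D(R_D+R_S) = 15 − 1.23×5.1 = 8.75 V.
Saturation requires V_DS ≥ V_GS − V_t = 0.889 V; 8.75 ≥ 0.889 ✓.

I_D ≈ 1.2 mA, V_DS ≈ 8.8 V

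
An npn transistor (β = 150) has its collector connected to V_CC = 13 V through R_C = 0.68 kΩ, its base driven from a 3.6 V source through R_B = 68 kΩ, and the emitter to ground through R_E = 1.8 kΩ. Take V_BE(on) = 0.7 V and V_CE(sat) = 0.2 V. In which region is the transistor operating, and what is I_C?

Assume active. Base-emitter loop: I_B = (V_BB − V_BE)/(R_B + (β+1)R_E) = (3.6 − 0.7)/(68 + 151×1.8) = 0.00853 mA.
I_C = β·I_B = 150×0.00853 = 1.28 mA.
V_CE = V_CC − I_C·R_C − I_E·R_E = 13 − 1.28×0.68 − 1.29×1.8 = 9.81 V > V_CE(sat), so the active-region assumption holds.

active; I_C ≈ 1.3 mA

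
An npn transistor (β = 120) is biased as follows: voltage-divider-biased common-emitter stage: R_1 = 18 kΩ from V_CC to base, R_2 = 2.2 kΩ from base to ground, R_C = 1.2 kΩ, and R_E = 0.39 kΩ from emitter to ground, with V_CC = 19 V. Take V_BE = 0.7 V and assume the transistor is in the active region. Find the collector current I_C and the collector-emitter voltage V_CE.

Thevenize the base divider: V_Th = V_CC·R_2/(R_1+R_2) = 19×2.2/20.2 = 2.07 V, R_Th = R_1‖R_2 = 1.96 kΩ.
Base-emitter loop: V_Th = I_B·R_Th + V_BE + (β+1)I_B·R_E, so I_B = (2.07 − 0.7) / (1.96 + 121×0.39) = 0.0279 mA.
I_C = β·I_B = 120×0.0279 = 3.34 mA, and I_E = (β+1)I_B = 3.37 mA.
V_CE = V_CC − I_C·R_C − I_E·R_E = 19 − 3.34×1.2 − 3.37×0.39 = 13.7 V.
V_CE = 13.7 V > 0.2 V confirms active-region operation.

I_C ≈ 3.3 mA, V_CE ≈ 14 V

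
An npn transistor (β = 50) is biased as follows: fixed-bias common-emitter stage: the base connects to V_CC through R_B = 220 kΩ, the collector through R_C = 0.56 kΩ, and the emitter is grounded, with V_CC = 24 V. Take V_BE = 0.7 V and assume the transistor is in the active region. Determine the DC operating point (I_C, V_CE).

I_C ≈ 5.3 mA, V_CE ≈ 21 V

Base loop: V_CC = I_B·R_B + V_BE, so I_B = (24 − 0.7)/220 kΩ = 0.106 mA.
In the active region I_C = β·I_B = 50 × 0.106 = 5.3 mA.
Collector loop: V_CE = V_CC − I_C·R_C = 24 − 5.3×0.56 = 21 V.
Since V_CE = 21 V > V_CE(sat) ≈ 0.2 V, the transistor is in the active region as assumed.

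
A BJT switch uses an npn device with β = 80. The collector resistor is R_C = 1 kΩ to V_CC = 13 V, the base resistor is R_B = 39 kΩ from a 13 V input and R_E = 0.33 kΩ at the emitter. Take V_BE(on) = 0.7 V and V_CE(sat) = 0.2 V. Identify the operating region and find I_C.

saturation; I_C ≈ 9.6 mA

Assume active: I_B = (13 − 0.7)/(39 + 81×0.33) = 0.187 mA, I_C = β·I_B = 15 mA.
Then V_CE = 13 − 15×1 − 15.2×0.33 = -6.97 V < 0.2 V — the active assumption fails.
Re-solve with V_CE = 0.2 V. KCL at the emitter: V_E/R_E = (V_BB−0.7−V_E)/R_B + (V_CC−0.2−V_E)/R_C, giving V_E = 3.23 V.
I_C = (V_CC − 0.2 − V_E)/R_C = (12.8 − 3.23)/1 = 9.57 mA.
Check: I_B = (12.3 − 3.23)/39 = 0.232 mA, and β·I_B = 18.6 mA > I_C, confirming saturation.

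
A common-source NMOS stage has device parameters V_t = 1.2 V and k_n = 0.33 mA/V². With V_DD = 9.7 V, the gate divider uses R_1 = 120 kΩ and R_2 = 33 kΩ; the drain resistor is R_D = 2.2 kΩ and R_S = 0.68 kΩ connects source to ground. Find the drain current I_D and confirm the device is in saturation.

V_G = V_DD·R_2/(R_1+R_2) = 9.7×33/153 = 2.09 V.
Assume saturation: I_D = (k_n/2)(V_GS − V_t)² with V_GS = V_G − I_D·R_S = 2.09 − 0.68·I_D.
Substituting gives 0.0763·I_D² − 1.2·I_D + 0.131 = 0, with roots I_D = 0.11 or 15.6 mA.
The root I_D = 15.6 mA gives V_GS = -8.53 V ≤ V_t, so take I_D = 0.11 mA.
Then V_GS = 2.02 V and V_DS = V_DD − I_D(R_D+R_S) = 9.7 − 0.11×2.88 = 9.38 V.
Saturation requires V_DS ≥ V_GS − V_t = 0.817 V; 9.38 ≥ 0.817 ✓.

I_D ≈ 0.11 mA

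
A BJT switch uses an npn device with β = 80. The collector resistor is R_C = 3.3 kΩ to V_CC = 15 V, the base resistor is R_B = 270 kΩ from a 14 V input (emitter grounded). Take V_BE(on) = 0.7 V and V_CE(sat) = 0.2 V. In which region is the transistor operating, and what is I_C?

active; I_C ≈ 3.9 mA

Assume active. Base-emitter loop: I_B = (V_BB − V_BE)/R_B = (14 − 0.7)/270 = 0.0493 mA.
I_C = β·I_B = 80×0.0493 = 3.94 mA.
V_CE = V_CC − I_C·R_C = 15 − 3.94×3.3 = 2 V > V_CE(sat), so the active-region assumption holds.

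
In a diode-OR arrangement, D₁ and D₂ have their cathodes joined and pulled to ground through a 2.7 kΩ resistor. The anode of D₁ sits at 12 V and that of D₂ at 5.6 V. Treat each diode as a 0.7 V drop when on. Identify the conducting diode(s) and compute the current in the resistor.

Only D₁ conducts; I_R ≈ 4.2 mA

Assume both conduct. Then node N would need to be at both 12−0.7 = 11.3 V and 5.6−0.7 = 4.9 V, which is impossible.
Assume only D₁ conducts: V_N = 12 − 0.7 = 11.3 V, so I_R = 11.3/2.7 = 4.19 mA.
Check D₂: its anode-to-cathode voltage is 5.6 − 11.3 = -5.7 V < 0.7 V, so it is off. The assumption is consistent.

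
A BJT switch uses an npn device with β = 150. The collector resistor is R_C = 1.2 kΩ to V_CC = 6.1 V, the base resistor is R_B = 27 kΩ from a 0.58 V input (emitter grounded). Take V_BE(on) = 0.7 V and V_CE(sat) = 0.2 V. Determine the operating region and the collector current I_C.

cutoff; I_C ≈ 0

V_BB = 0.58 V ≤ V_BE(on) = 0.7 V, so the base-emitter junction is not forward biased.
The transistor is in cutoff: I_B = I_C = 0.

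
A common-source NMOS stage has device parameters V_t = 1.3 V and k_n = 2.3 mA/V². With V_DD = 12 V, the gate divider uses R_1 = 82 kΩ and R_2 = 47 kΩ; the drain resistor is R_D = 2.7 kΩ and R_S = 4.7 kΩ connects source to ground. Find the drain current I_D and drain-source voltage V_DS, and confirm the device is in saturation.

V_G = V_DD·R_2/(R_1+R_2) = 12×47/129 = 4.37 V.
Assume saturation: I_D = (k_n/2)(V_GS − V_t)² with V_GS = V_G − I_D·R_S = 4.37 − 4.7·I_D.
Substituting gives 25.4·I_D² − 34.2·I_D + 10.9 = 0, with roots I_D = 0.512 or 0.835 mA.
The root I_D = 0.835 mA gives V_GS = 0.448 V ≤ V_t, so take I_D = 0.512 mA.
Then V_GS = 1.97 V and V_DS = V_DD − I_D(R_D+R_S) = 12 − 0.512×7.4 = 8.21 V.
Saturation requires V_DS ≥ V_GS − V_t = 0.667 V; 8.21 ≥ 0.667 ✓.

I_D ≈ 0.51 mA, V_DS ≈ 8.2 V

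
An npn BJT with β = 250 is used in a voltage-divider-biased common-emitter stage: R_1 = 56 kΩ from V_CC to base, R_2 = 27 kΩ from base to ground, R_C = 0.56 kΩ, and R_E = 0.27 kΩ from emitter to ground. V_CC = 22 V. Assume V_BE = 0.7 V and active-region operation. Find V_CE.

V_CE ≈ 6.4 V

Thevenize the base divider: V_Th = V_CC·R_2/(R_1+R_2) = 22×27/83 = 7.16 V, R_Th = R_1‖R_2 = 18.2 kΩ.
Base-emitter loop: V_Th = I_B·R_Th + V_BE + (β+1)I_B·R_E, so I_B = (7.16 − 0.7) / (18.2 + 251×0.27) = 0.0751 mA.
I_C = β·I_B = 250×0.0751 = 18.8 mA, and I_E = (β+1)I_B = 18.8 mA.
V_CE = V_CC − I_C·R_C − I_E·R_E = 22 − 18.8×0.56 − 18.8×0.27 = 6.4 V.
V_CE = 6.4 V > 0.2 V confirms active-region operation.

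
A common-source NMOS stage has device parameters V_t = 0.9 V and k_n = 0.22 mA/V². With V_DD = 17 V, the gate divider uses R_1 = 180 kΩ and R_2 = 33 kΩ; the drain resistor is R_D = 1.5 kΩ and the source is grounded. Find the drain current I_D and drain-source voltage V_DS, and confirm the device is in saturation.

I_D ≈ 0.33 mA, V_DS ≈ 17 V

V_G = V_DD·R_2/(R_1+R_2) = 17×33/213 = 2.63 V. With the source grounded, V_GS = V_G = 2.63 V.
Assume saturation: I_D = (k_n/2)(V_GS − V_t)² = (0.22/2)×(2.63 − 0.9)² = 0.11×1.73² = 0.331 mA.
V_DS = V_DD − I_D·R_D = 17 − 0.331×1.5 = 16.5 V.
Saturation requires V_DS ≥ V_GS − V_t = 1.73 V; 16.5 ≥ 1.73 ✓.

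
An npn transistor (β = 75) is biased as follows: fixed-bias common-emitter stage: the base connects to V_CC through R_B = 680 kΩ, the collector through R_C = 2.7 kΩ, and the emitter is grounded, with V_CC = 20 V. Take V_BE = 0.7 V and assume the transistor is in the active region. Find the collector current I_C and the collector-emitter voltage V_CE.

Base loop: V_CC = I_B·R_B + V_BE, so I_B = (20 − 0.7)/680 kΩ = 0.0284 mA.
In the active region I_C = β·I_B = 75 × 0.0284 = 2.13 mA.
Collector loop: V_CE = V_CC − I_C·R_C = 20 − 2.13×2.7 = 14.3 V.
Since V_CE = 14.3 V > V_CE(sat) ≈ 0.2 V, the transistor is in the active region as assumed.

I_C ≈ 2.1 mA, V_CE ≈ 14 V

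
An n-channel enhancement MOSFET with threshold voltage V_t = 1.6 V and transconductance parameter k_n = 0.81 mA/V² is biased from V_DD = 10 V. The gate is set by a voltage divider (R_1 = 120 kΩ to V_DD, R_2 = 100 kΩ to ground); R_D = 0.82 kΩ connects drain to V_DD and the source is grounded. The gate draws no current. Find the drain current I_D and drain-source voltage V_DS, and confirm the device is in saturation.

I_D ≈ 3.5 mA, V_DS ≈ 7.1 V

V_G = V_DD·R_2/(R_1+R_2) = 10×100/220 = 4.55 V. With the source grounded, V_GS = V_G = 4.55 V.
Assume saturation: I_D = (k_n/2)(V_GS − V_t)² = (0.81/2)×(4.55 − 1.6)² = 0.405×2.95² = 3.51 mA.
V_DS = V_DD − I_D·R_D = 10 − 3.51×0.82 = 7.12 V.
Saturation requires V_DS ≥ V_GS − V_t = 2.95 V; 7.12 ≥ 2.95 ✓.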